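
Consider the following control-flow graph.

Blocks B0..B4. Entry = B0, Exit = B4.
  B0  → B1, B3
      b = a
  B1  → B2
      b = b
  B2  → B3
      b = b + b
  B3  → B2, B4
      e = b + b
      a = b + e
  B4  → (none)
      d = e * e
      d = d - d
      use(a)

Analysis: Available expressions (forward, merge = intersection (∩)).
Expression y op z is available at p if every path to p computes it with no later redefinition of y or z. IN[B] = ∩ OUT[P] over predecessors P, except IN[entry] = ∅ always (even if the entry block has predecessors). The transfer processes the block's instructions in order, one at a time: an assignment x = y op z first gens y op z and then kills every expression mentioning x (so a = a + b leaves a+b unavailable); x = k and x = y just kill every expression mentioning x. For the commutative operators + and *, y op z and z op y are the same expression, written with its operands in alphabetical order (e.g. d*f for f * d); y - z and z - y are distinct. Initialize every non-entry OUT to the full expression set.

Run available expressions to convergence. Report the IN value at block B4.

Fixpoint table:
  B0:  IN={}  OUT={}
  B1:  IN={}  OUT={}
  B2:  IN={}  OUT={}
  B3:  IN={}  OUT={b+b, b+e}
  B4:  IN={b+b, b+e}  OUT={b+b, b+e, e*e}

Merge at B4: IN[B4] = OUT[B3] = {b+b, b+e}

Answer: {b+b, b+e}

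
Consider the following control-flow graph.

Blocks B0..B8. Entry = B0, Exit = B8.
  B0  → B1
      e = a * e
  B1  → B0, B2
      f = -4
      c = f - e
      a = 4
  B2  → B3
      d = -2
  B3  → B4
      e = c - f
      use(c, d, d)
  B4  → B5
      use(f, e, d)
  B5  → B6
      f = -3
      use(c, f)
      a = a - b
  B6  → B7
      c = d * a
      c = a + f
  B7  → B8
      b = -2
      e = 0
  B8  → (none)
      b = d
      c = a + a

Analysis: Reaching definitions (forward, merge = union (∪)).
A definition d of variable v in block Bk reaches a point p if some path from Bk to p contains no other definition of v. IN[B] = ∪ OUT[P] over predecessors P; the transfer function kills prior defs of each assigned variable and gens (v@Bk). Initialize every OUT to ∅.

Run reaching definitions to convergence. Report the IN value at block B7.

Answer: {a@B5, c@B6, d@B2, e@B3, f@B5}

Working:
Converged values:
  B0:  IN={a@B1, c@B1, e@B0, f@B1}  OUT={a@B1, c@B1, e@B0, f@B1}
  B1:  IN={a@B1, c@B1, e@B0, f@B1}  OUT={a@B1, c@B1, e@B0, f@B1}
  B2:  IN={a@B1, c@B1, e@B0, f@B1}  OUT={a@B1, c@B1, d@B2, e@B0, f@B1}
  B3:  IN={a@B1, c@B1, d@B2, e@B0, f@B1}  OUT={a@B1, c@B1, d@B2, e@B3, f@B1}
  B4:  IN={a@B1, c@B1, d@B2, e@B3, f@B1}  OUT={a@B1, c@B1, d@B2, e@B3, f@B1}
  B5:  IN={a@B1, c@B1, d@B2, e@B3, f@B1}  OUT={a@B5, c@B1, d@B2, e@B3, f@B5}
  B6:  IN={a@B5, c@B1, d@B2, e@B3, f@B5}  OUT={a@B5, c@B6, d@B2, e@B3, f@B5}
  B7:  IN={a@B5, c@B6, d@B2, e@B3, f@B5}  OUT={a@B5, b@B7, c@B6, d@B2, e@B7, f@B5}
  B8:  IN={a@B5, b@B7, c@B6, d@B2, e@B7, f@B5}  OUT={a@B5, b@B8, c@B8, d@B2, e@B7, f@B5}

Merge at B7: IN[B7] = OUT[B6] = {a@B5, c@B6, d@B2, e@B3, f@B5}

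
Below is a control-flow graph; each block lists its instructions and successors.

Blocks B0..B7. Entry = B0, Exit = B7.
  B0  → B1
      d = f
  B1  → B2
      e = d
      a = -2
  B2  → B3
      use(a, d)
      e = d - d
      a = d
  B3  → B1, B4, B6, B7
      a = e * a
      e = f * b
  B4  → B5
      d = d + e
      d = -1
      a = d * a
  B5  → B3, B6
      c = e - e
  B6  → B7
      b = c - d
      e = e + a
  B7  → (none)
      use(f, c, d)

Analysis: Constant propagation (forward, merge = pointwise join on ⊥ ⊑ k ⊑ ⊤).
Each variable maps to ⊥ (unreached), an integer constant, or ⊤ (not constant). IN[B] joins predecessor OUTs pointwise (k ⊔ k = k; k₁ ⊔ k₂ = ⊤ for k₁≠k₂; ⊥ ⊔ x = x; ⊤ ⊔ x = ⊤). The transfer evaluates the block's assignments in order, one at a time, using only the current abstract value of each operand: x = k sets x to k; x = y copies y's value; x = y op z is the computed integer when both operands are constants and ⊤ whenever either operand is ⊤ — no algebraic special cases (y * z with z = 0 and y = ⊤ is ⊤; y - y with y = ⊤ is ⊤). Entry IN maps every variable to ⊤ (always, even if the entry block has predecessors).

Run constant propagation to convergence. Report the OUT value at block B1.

Fixpoint table:
  B0:  IN=(all ⊤)  OUT=(all ⊤)
  B1:  IN=(all ⊤)  OUT={a:-2; rest ⊤}
  B2:  IN={a:-2; rest ⊤}  OUT=(all ⊤)
  B3:  IN=(all ⊤)  OUT=(all ⊤)
  B4:  IN=(all ⊤)  OUT={d:-1; rest ⊤}
  B5:  IN={d:-1; rest ⊤}  OUT={d:-1; rest ⊤}
  B6:  IN=(all ⊤)  OUT=(all ⊤)
  B7:  IN=(all ⊤)  OUT=(all ⊤)

Merge at B1: IN[B1] = OUT[B0] ⊔ OUT[B3] = {a: ⊤, b: ⊤, c: ⊤, d: ⊤, e: ⊤, f: ⊤}
Applying B1's transfer function to that IN value gives OUT[B1] (row B1 above).

Answer: {a: -2, b: ⊤, c: ⊤, d: ⊤, e: ⊤, f: ⊤}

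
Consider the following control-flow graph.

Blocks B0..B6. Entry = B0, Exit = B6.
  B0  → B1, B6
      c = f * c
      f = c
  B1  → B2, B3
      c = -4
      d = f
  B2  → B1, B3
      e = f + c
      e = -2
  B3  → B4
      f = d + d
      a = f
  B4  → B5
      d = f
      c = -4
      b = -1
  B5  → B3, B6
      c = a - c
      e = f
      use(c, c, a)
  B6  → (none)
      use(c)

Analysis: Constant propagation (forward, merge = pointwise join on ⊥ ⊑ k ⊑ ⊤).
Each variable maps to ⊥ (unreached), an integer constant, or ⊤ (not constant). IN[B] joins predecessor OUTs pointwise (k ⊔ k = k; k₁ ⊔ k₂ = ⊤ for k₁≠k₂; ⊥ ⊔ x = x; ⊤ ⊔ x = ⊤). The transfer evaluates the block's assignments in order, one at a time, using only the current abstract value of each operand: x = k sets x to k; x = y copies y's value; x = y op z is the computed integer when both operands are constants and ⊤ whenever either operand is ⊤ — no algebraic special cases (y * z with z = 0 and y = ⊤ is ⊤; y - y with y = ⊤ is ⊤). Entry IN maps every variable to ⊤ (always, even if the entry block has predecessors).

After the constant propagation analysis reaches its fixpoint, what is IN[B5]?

Answer: {a: ⊤, b: -1, c: -4, d: ⊤, e: ⊤, f: ⊤}

Trace:
Converged values:
  B0:  IN=(all ⊤)  OUT=(all ⊤)
  B1:  IN=(all ⊤)  OUT={c:-4; rest ⊤}
  B2:  IN={c:-4; rest ⊤}  OUT={c:-4, e:-2; rest ⊤}
  B3:  IN=(all ⊤)  OUT=(all ⊤)
  B4:  IN=(all ⊤)  OUT={b:-1, c:-4; rest ⊤}
  B5:  IN={b:-1, c:-4; rest ⊤}  OUT={b:-1; rest ⊤}
  B6:  IN=(all ⊤)  OUT=(all ⊤)

Merge at B5: IN[B5] = OUT[B4] = {a: ⊤, b: -1, c: -4, d: ⊤, e: ⊤, f: ⊤}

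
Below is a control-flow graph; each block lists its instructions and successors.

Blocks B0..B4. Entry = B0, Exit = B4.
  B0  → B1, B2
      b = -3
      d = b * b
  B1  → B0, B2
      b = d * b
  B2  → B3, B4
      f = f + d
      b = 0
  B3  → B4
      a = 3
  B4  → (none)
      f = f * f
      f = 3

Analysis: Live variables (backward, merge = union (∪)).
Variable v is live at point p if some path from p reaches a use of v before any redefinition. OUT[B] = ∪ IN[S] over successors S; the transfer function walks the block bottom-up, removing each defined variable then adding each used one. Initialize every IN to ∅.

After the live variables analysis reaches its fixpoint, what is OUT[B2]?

Answer: {f}

Derivation:
Converged values:
  B0:   IN={f}   OUT={b, d, f}
  B1:   IN={b, d, f}   OUT={d, f}
  B2:   IN={d, f}   OUT={f}
  B3:   IN={f}   OUT={f}
  B4:   IN={f}   OUT={}

Merge at B2: OUT[B2] = IN[B3] ⊔ IN[B4] = {f}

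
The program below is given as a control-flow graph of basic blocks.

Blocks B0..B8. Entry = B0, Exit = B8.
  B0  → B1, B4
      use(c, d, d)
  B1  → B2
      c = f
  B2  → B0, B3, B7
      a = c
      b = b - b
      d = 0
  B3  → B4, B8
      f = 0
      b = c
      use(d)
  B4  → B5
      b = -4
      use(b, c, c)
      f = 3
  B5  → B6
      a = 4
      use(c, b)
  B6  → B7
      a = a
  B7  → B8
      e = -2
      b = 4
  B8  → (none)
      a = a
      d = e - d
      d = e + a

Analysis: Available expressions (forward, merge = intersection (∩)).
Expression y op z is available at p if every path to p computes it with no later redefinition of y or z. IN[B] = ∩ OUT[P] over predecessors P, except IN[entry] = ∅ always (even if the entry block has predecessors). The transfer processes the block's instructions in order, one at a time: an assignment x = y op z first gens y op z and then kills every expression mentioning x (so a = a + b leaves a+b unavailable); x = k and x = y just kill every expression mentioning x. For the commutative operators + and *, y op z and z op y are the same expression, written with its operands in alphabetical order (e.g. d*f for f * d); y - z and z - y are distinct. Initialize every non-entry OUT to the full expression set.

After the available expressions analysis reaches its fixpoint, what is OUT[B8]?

Answer: {a+e}

Derivation:
Converged values:
  B0: | IN={} | OUT={}
  B1: | IN={} | OUT={}
  B2: | IN={} | OUT={}
  B3: | IN={} | OUT={}
  B4: | IN={} | OUT={}
  B5: | IN={} | OUT={}
  B6: | IN={} | OUT={}
  B7: | IN={} | OUT={}
  B8: | IN={} | OUT={a+e}

Merge at B8: IN[B8] = OUT[B3] ∩ OUT[B7] = {}
Applying B8's transfer function to that IN value gives OUT[B8] (row B8 above).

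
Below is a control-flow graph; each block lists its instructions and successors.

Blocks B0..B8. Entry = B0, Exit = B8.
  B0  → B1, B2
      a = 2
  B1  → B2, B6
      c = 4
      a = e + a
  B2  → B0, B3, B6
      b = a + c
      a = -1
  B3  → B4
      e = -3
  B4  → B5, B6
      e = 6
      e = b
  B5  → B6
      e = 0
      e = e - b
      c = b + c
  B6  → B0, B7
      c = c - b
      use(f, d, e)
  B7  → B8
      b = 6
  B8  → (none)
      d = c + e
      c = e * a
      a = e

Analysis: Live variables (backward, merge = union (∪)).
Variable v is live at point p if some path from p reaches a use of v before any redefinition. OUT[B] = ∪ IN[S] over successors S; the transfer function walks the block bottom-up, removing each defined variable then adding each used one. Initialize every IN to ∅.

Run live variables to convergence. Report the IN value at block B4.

Answer: {a, b, c, d, f}

Derivation:
Per-block solution:
  B0: | IN={b, c, d, e, f} | OUT={a, b, c, d, e, f}
  B1: | IN={a, b, d, e, f} | OUT={a, b, c, d, e, f}
  B2: | IN={a, c, d, e, f} | OUT={a, b, c, d, e, f}
  B3: | IN={a, b, c, d, f} | OUT={a, b, c, d, f}
  B4: | IN={a, b, c, d, f} | OUT={a, b, c, d, e, f}
  B5: | IN={a, b, c, d, f} | OUT={a, b, c, d, e, f}
  B6: | IN={a, b, c, d, e, f} | OUT={a, b, c, d, e, f}
  B7: | IN={a, c, e} | OUT={a, c, e}
  B8: | IN={a, c, e} | OUT={}

Merge at B4: OUT[B4] = IN[B5] ⊔ IN[B6] = {a, b, c, d, e, f}
Applying B4's transfer function to that OUT value gives IN[B4] (row B4 above).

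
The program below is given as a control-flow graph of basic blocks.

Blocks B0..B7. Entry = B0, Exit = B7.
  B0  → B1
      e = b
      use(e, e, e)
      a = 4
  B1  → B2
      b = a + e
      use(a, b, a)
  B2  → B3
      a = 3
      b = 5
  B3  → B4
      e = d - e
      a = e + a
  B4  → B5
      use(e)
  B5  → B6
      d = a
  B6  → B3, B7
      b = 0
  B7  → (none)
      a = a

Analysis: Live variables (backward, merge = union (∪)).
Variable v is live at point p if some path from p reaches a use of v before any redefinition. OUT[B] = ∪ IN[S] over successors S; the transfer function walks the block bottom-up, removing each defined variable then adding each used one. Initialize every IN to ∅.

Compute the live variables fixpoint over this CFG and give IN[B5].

Fixpoint table:
  B0:  IN={b, d}  OUT={a, d, e}
  B1:  IN={a, d, e}  OUT={d, e}
  B2:  IN={d, e}  OUT={a, d, e}
  B3:  IN={a, d, e}  OUT={a, e}
  B4:  IN={a, e}  OUT={a, e}
  B5:  IN={a, e}  OUT={a, d, e}
  B6:  IN={a, d, e}  OUT={a, d, e}
  B7:  IN={a}  OUT={}

Merge at B5: OUT[B5] = IN[B6] = {a, d, e}
Applying B5's transfer function to that OUT value gives IN[B5] (row B5 above).

Answer: {a, e}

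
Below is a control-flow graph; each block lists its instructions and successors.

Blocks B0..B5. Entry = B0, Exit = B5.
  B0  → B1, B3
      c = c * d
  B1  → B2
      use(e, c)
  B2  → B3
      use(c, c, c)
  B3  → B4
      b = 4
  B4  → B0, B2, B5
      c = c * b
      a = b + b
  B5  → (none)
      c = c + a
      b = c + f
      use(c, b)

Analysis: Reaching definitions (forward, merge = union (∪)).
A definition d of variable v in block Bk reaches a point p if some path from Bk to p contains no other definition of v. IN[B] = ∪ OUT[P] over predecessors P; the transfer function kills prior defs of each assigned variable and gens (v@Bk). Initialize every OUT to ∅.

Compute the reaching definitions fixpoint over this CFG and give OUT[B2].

Answer: {a@B4, b@B3, c@B0, c@B4}

Trace:
Converged values:
  B0:   IN={a@B4, b@B3, c@B4}   OUT={a@B4, b@B3, c@B0}
  B1:   IN={a@B4, b@B3, c@B0}   OUT={a@B4, b@B3, c@B0}
  B2:   IN={a@B4, b@B3, c@B0, c@B4}   OUT={a@B4, b@B3, c@B0, c@B4}
  B3:   IN={a@B4, b@B3, c@B0, c@B4}   OUT={a@B4, b@B3, c@B0, c@B4}
  B4:   IN={a@B4, b@B3, c@B0, c@B4}   OUT={a@B4, b@B3, c@B4}
  B5:   IN={a@B4, b@B3, c@B4}   OUT={a@B4, b@B5, c@B5}

Merge at B2: IN[B2] = OUT[B1] ⊔ OUT[B4] = {a@B4, b@B3, c@B0, c@B4}
Applying B2's transfer function to that IN value gives OUT[B2] (row B2 above).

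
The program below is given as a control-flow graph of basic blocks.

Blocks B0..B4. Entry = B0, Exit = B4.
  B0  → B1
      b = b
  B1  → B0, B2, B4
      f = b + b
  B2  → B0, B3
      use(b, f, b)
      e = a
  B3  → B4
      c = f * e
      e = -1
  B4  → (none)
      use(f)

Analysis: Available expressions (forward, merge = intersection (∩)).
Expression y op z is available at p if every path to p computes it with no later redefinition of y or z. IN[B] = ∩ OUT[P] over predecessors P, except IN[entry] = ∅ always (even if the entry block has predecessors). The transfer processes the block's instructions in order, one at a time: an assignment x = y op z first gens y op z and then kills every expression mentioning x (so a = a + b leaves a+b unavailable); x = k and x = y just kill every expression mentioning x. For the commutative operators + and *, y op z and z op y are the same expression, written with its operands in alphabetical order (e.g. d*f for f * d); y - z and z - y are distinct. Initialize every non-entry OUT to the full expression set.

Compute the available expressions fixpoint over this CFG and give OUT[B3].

Answer: {b+b}

Derivation:
Converged values:
  B0:   IN={}   OUT={}
  B1:   IN={}   OUT={b+b}
  B2:   IN={b+b}   OUT={b+b}
  B3:   IN={b+b}   OUT={b+b}
  B4:   IN={b+b}   OUT={b+b}

Merge at B3: IN[B3] = OUT[B2] = {b+b}
Applying B3's transfer function to that IN value gives OUT[B3] (row B3 above).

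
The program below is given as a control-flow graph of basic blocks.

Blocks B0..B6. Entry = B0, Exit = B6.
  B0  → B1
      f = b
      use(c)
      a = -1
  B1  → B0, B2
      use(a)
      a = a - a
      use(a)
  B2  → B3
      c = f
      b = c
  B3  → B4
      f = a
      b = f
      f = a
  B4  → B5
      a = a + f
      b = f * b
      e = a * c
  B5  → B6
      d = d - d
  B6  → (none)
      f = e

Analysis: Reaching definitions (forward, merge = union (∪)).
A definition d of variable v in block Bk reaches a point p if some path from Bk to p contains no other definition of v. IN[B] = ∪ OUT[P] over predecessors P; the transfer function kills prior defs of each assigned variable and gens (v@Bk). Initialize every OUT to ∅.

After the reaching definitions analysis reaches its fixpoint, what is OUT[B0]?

Converged values:
  B0:   IN={a@B1, f@B0}   OUT={a@B0, f@B0}
  B1:   IN={a@B0, f@B0}   OUT={a@B1, f@B0}
  B2:   IN={a@B1, f@B0}   OUT={a@B1, b@B2, c@B2, f@B0}
  B3:   IN={a@B1, b@B2, c@B2, f@B0}   OUT={a@B1, b@B3, c@B2, f@B3}
  B4:   IN={a@B1, b@B3, c@B2, f@B3}   OUT={a@B4, b@B4, c@B2, e@B4, f@B3}
  B5:   IN={a@B4, b@B4, c@B2, e@B4, f@B3}   OUT={a@B4, b@B4, c@B2, d@B5, e@B4, f@B3}
  B6:   IN={a@B4, b@B4, c@B2, d@B5, e@B4, f@B3}   OUT={a@B4, b@B4, c@B2, d@B5, e@B4, f@B6}

Merge at B0 (entry node, so the boundary value {} is joined with the incoming edge(s)): IN[B0] = {} ⊔ OUT[B1] = {a@B1, f@B0}
Applying B0's transfer function to that IN value gives OUT[B0] (row B0 above).

Answer: {a@B0, f@B0}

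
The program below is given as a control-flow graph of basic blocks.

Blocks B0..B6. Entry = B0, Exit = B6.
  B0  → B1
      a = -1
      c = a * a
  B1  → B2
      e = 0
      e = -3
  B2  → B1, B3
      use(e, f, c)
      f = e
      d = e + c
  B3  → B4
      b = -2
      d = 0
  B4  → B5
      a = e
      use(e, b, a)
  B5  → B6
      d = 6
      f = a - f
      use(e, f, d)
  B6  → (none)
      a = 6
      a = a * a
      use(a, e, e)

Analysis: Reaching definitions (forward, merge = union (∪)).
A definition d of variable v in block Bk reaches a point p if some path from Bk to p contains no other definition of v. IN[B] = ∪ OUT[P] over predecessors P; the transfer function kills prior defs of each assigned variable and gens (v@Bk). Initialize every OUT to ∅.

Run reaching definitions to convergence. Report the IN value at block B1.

Converged values:
  B0: | IN={} | OUT={a@B0, c@B0}
  B1: | IN={a@B0, c@B0, d@B2, e@B1, f@B2} | OUT={a@B0, c@B0, d@B2, e@B1, f@B2}
  B2: | IN={a@B0, c@B0, d@B2, e@B1, f@B2} | OUT={a@B0, c@B0, d@B2, e@B1, f@B2}
  B3: | IN={a@B0, c@B0, d@B2, e@B1, f@B2} | OUT={a@B0, b@B3, c@B0, d@B3, e@B1, f@B2}
  B4: | IN={a@B0, b@B3, c@B0, d@B3, e@B1, f@B2} | OUT={a@B4, b@B3, c@B0, d@B3, e@B1, f@B2}
  B5: | IN={a@B4, b@B3, c@B0, d@B3, e@B1, f@B2} | OUT={a@B4, b@B3, c@B0, d@B5, e@B1, f@B5}
  B6: | IN={a@B4, b@B3, c@B0, d@B5, e@B1, f@B5} | OUT={a@B6, b@B3, c@B0, d@B5, e@B1, f@B5}

Merge at B1: IN[B1] = OUT[B0] ⊔ OUT[B2] = {a@B0, c@B0, d@B2, e@B1, f@B2}

Answer: {a@B0, c@B0, d@B2, e@B1, f@B2}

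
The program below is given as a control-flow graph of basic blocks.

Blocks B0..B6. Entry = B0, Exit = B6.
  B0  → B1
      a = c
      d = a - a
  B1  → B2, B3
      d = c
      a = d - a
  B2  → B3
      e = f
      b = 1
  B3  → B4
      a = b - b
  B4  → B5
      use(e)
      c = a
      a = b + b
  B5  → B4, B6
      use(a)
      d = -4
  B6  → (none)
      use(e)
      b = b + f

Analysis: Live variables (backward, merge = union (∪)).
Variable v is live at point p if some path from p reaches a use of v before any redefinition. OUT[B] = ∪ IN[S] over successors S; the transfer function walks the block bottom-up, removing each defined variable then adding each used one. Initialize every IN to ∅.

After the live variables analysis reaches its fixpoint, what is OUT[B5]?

Fixpoint table:
  B0: | IN={b, c, e, f} | OUT={a, b, c, e, f}
  B1: | IN={a, b, c, e, f} | OUT={b, e, f}
  B2: | IN={f} | OUT={b, e, f}
  B3: | IN={b, e, f} | OUT={a, b, e, f}
  B4: | IN={a, b, e, f} | OUT={a, b, e, f}
  B5: | IN={a, b, e, f} | OUT={a, b, e, f}
  B6: | IN={b, e, f} | OUT={}

Merge at B5: OUT[B5] = IN[B4] ⊔ IN[B6] = {a, b, e, f}

Answer: {a, b, e, f}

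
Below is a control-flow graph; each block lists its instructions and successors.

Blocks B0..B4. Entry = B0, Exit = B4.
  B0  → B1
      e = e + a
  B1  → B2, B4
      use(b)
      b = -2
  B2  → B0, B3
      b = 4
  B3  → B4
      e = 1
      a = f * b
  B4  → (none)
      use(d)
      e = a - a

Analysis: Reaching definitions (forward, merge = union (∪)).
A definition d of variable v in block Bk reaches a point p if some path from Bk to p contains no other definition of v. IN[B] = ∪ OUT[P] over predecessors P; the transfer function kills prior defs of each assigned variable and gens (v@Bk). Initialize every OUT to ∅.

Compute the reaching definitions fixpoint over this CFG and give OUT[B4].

Answer: {a@B3, b@B1, b@B2, e@B4}

Derivation:
Per-block solution:
  B0:  IN={b@B2, e@B0}  OUT={b@B2, e@B0}
  B1:  IN={b@B2, e@B0}  OUT={b@B1, e@B0}
  B2:  IN={b@B1, e@B0}  OUT={b@B2, e@B0}
  B3:  IN={b@B2, e@B0}  OUT={a@B3, b@B2, e@B3}
  B4:  IN={a@B3, b@B1, b@B2, e@B0, e@B3}  OUT={a@B3, b@B1, b@B2, e@B4}

Merge at B4: IN[B4] = OUT[B1] ⊔ OUT[B3] = {a@B3, b@B1, b@B2, e@B0, e@B3}
Applying B4's transfer function to that IN value gives OUT[B4] (row B4 above).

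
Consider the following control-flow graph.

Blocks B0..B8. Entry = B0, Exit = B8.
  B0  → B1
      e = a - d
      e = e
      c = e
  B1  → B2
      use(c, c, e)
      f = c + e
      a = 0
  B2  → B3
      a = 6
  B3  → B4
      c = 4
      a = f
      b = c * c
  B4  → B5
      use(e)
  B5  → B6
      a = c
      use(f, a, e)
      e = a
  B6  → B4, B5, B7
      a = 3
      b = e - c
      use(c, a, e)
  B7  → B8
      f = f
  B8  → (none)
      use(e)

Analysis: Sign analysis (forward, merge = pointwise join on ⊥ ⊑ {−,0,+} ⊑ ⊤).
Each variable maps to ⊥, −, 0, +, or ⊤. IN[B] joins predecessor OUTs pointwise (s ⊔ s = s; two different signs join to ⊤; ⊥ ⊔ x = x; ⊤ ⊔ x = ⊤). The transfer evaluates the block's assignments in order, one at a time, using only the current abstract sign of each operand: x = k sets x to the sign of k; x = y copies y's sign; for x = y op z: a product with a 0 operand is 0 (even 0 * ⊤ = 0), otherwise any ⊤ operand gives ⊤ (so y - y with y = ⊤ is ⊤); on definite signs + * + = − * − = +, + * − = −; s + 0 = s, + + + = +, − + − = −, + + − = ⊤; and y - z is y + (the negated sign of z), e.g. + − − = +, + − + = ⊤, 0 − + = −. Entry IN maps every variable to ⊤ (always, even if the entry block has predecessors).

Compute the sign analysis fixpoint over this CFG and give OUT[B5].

Fixpoint table:
  B0: | IN=(all ⊤) | OUT=(all ⊤)
  B1: | IN=(all ⊤) | OUT={a:0; rest ⊤}
  B2: | IN={a:0; rest ⊤} | OUT={a:+; rest ⊤}
  B3: | IN={a:+; rest ⊤} | OUT={b:+, c:+; rest ⊤}
  B4: | IN={c:+; rest ⊤} | OUT={c:+; rest ⊤}
  B5: | IN={c:+; rest ⊤} | OUT={a:+, c:+, e:+; rest ⊤}
  B6: | IN={a:+, c:+, e:+; rest ⊤} | OUT={a:+, c:+, e:+; rest ⊤}
  B7: | IN={a:+, c:+, e:+; rest ⊤} | OUT={a:+, c:+, e:+; rest ⊤}
  B8: | IN={a:+, c:+, e:+; rest ⊤} | OUT={a:+, c:+, e:+; rest ⊤}

Merge at B5: IN[B5] = OUT[B4] ⊔ OUT[B6] = {a: ⊤, b: ⊤, c: +, d: ⊤, e: ⊤, f: ⊤}
Applying B5's transfer function to that IN value gives OUT[B5] (row B5 above).

Answer: {a: +, b: ⊤, c: +, d: ⊤, e: +, f: ⊤}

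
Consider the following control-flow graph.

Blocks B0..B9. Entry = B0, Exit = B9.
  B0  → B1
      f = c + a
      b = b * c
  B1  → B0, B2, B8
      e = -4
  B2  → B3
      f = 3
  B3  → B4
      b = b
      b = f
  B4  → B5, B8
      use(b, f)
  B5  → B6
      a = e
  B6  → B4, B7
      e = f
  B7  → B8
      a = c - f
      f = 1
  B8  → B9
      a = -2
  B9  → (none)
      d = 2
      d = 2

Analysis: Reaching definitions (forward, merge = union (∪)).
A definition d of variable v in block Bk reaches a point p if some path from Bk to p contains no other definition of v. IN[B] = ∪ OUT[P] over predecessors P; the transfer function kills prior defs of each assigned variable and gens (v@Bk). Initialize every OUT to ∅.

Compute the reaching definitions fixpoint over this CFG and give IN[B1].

Answer: {b@B0, e@B1, f@B0}

Working:
Fixpoint table:
  B0:   IN={b@B0, e@B1, f@B0}   OUT={b@B0, e@B1, f@B0}
  B1:   IN={b@B0, e@B1, f@B0}   OUT={b@B0, e@B1, f@B0}
  B2:   IN={b@B0, e@B1, f@B0}   OUT={b@B0, e@B1, f@B2}
  B3:   IN={b@B0, e@B1, f@B2}   OUT={b@B3, e@B1, f@B2}
  B4:   IN={a@B5, b@B3, e@B1, e@B6, f@B2}   OUT={a@B5, b@B3, e@B1, e@B6, f@B2}
  B5:   IN={a@B5, b@B3, e@B1, e@B6, f@B2}   OUT={a@B5, b@B3, e@B1, e@B6, f@B2}
  B6:   IN={a@B5, b@B3, e@B1, e@B6, f@B2}   OUT={a@B5, b@B3, e@B6, f@B2}
  B7:   IN={a@B5, b@B3, e@B6, f@B2}   OUT={a@B7, b@B3, e@B6, f@B7}
  B8:   IN={a@B5, a@B7, b@B0, b@B3, e@B1, e@B6, f@B0, f@B2, f@B7}   OUT={a@B8, b@B0, b@B3, e@B1, e@B6, f@B0, f@B2, f@B7}
  B9:   IN={a@B8, b@B0, b@B3, e@B1, e@B6, f@B0, f@B2, f@B7}   OUT={a@B8, b@B0, b@B3, d@B9, e@B1, e@B6, f@B0, f@B2, f@B7}

Merge at B1: IN[B1] = OUT[B0] = {b@B0, e@B1, f@B0}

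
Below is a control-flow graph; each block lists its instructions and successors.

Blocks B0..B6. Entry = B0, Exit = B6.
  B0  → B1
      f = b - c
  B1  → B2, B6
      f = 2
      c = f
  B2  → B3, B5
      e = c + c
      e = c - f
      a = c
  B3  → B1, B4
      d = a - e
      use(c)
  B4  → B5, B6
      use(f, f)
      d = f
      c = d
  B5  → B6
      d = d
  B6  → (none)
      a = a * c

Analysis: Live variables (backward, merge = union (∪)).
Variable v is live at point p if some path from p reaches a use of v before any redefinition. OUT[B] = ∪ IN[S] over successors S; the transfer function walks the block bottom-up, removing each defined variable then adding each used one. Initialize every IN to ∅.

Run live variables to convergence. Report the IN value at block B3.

Converged values:
  B0:   IN={a, b, c, d}   OUT={a, d}
  B1:   IN={a, d}   OUT={a, c, d, f}
  B2:   IN={c, d, f}   OUT={a, c, d, e, f}
  B3:   IN={a, c, e, f}   OUT={a, d, f}
  B4:   IN={a, f}   OUT={a, c, d}
  B5:   IN={a, c, d}   OUT={a, c}
  B6:   IN={a, c}   OUT={}

Merge at B3: OUT[B3] = IN[B1] ⊔ IN[B4] = {a, d, f}
Applying B3's transfer function to that OUT value gives IN[B3] (row B3 above).

Answer: {a, c, e, f}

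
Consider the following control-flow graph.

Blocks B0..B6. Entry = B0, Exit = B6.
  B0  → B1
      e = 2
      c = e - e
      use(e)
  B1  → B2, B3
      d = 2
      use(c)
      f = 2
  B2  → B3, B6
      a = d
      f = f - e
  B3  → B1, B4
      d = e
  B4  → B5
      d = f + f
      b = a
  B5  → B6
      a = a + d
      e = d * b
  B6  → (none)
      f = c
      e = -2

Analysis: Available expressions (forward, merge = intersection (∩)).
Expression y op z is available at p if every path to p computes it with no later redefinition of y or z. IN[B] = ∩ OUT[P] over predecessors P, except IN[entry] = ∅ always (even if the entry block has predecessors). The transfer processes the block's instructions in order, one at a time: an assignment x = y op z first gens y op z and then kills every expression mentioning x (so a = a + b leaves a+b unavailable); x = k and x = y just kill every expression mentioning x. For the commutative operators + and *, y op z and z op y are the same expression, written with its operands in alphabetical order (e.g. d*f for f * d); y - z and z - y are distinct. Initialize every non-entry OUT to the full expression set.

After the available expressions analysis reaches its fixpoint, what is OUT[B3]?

Per-block solution:
  B0:   IN={}   OUT={e-e}
  B1:   IN={e-e}   OUT={e-e}
  B2:   IN={e-e}   OUT={e-e}
  B3:   IN={e-e}   OUT={e-e}
  B4:   IN={e-e}   OUT={e-e, f+f}
  B5:   IN={e-e, f+f}   OUT={b*d, f+f}
  B6:   IN={}   OUT={}

Merge at B3: IN[B3] = OUT[B1] ∩ OUT[B2] = {e-e}
Applying B3's transfer function to that IN value gives OUT[B3] (row B3 above).

Answer: {e-e}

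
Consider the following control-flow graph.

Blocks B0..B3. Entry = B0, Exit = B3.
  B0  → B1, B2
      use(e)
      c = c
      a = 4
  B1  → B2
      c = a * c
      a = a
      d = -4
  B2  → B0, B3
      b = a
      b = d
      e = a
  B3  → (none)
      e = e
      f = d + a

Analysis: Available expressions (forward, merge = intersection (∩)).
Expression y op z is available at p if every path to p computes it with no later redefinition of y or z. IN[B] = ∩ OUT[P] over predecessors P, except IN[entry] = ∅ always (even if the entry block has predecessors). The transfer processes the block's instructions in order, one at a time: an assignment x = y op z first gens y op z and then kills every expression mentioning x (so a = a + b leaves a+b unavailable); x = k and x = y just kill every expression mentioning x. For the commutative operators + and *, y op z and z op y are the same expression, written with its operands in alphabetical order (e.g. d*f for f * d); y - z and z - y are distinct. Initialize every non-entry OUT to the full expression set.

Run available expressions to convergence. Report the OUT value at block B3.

Per-block solution:
  B0:  IN={}  OUT={}
  B1:  IN={}  OUT={}
  B2:  IN={}  OUT={}
  B3:  IN={}  OUT={a+d}

Merge at B3: IN[B3] = OUT[B2] = {}
Applying B3's transfer function to that IN value gives OUT[B3] (row B3 above).

Answer: {a+d}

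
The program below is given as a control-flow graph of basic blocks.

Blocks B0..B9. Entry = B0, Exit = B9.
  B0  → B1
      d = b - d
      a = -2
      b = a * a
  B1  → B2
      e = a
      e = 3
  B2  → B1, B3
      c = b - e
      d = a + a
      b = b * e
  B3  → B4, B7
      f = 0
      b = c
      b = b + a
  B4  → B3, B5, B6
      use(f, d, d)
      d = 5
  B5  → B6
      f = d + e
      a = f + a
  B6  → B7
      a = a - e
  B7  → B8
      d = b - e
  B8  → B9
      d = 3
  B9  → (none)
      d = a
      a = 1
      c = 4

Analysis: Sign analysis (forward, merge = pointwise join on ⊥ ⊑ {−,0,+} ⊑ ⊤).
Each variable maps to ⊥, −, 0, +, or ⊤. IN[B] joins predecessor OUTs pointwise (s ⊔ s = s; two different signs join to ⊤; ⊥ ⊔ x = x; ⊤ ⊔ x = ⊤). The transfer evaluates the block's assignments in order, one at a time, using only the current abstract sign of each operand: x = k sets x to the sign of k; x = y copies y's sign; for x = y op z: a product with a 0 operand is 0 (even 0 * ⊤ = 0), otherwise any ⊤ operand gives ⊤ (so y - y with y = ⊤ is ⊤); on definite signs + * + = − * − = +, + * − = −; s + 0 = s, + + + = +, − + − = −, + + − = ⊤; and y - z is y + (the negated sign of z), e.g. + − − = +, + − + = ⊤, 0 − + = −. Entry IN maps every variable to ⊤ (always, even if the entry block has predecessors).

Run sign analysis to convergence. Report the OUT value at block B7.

Converged values:
  B0: | IN=(all ⊤) | OUT={a:-, b:+; rest ⊤}
  B1: | IN={a:-, b:+; rest ⊤} | OUT={a:-, b:+, e:+; rest ⊤}
  B2: | IN={a:-, b:+, e:+; rest ⊤} | OUT={a:-, b:+, d:-, e:+; rest ⊤}
  B3: | IN={a:-, e:+; rest ⊤} | OUT={a:-, e:+, f:0; rest ⊤}
  B4: | IN={a:-, e:+, f:0; rest ⊤} | OUT={a:-, d:+, e:+, f:0; rest ⊤}
  B5: | IN={a:-, d:+, e:+, f:0; rest ⊤} | OUT={d:+, e:+, f:+; rest ⊤}
  B6: | IN={d:+, e:+; rest ⊤} | OUT={d:+, e:+; rest ⊤}
  B7: | IN={e:+; rest ⊤} | OUT={e:+; rest ⊤}
  B8: | IN={e:+; rest ⊤} | OUT={d:+, e:+; rest ⊤}
  B9: | IN={d:+, e:+; rest ⊤} | OUT={a:+, c:+, e:+; rest ⊤}

Merge at B7: IN[B7] = OUT[B3] ⊔ OUT[B6] = {a: ⊤, b: ⊤, c: ⊤, d: ⊤, e: +, f: ⊤}
Applying B7's transfer function to that IN value gives OUT[B7] (row B7 above).

Answer: {a: ⊤, b: ⊤, c: ⊤, d: ⊤, e: +, f: ⊤}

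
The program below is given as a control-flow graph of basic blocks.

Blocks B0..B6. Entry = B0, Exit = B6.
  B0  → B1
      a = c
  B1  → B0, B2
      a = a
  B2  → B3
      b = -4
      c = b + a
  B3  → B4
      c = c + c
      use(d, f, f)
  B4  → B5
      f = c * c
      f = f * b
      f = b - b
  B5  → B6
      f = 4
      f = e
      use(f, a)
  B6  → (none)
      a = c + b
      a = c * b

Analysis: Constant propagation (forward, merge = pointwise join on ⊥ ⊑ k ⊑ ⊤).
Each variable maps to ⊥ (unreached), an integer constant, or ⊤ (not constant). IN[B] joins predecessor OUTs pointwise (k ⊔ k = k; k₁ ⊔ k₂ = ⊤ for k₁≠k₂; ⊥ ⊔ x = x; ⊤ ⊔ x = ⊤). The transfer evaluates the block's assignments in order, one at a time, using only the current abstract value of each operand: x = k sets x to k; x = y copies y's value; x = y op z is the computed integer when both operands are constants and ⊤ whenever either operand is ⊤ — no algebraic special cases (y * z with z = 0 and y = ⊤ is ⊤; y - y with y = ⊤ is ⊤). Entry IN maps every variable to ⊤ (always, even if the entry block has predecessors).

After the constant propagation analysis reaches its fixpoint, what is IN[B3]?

Answer: {a: ⊤, b: -4, c: ⊤, d: ⊤, e: ⊤, f: ⊤}

Derivation:
Converged values:
  B0: | IN=(all ⊤) | OUT=(all ⊤)
  B1: | IN=(all ⊤) | OUT=(all ⊤)
  B2: | IN=(all ⊤) | OUT={b:-4; rest ⊤}
  B3: | IN={b:-4; rest ⊤} | OUT={b:-4; rest ⊤}
  B4: | IN={b:-4; rest ⊤} | OUT={b:-4, f:0; rest ⊤}
  B5: | IN={b:-4, f:0; rest ⊤} | OUT={b:-4; rest ⊤}
  B6: | IN={b:-4; rest ⊤} | OUT={b:-4; rest ⊤}

Merge at B3: IN[B3] = OUT[B2] = {a: ⊤, b: -4, c: ⊤, d: ⊤, e: ⊤, f: ⊤}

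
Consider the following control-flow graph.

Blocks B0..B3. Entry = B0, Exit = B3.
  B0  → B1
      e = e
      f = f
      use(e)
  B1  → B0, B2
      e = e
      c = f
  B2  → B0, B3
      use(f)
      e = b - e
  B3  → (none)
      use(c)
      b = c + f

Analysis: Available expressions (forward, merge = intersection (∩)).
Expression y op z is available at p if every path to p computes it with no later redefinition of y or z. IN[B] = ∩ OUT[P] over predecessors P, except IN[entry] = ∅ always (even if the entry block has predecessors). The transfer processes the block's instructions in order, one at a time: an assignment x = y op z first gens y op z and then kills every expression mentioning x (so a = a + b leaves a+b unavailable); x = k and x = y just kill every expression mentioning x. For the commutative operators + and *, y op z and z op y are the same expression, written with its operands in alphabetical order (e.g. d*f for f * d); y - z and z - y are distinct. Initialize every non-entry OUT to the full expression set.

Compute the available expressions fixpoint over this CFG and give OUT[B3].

Answer: {c+f}

Derivation:
Converged values:
  B0:   IN={}   OUT={}
  B1:   IN={}   OUT={}
  B2:   IN={}   OUT={}
  B3:   IN={}   OUT={c+f}

Merge at B3: IN[B3] = OUT[B2] = {}
Applying B3's transfer function to that IN value gives OUT[B3] (row B3 above).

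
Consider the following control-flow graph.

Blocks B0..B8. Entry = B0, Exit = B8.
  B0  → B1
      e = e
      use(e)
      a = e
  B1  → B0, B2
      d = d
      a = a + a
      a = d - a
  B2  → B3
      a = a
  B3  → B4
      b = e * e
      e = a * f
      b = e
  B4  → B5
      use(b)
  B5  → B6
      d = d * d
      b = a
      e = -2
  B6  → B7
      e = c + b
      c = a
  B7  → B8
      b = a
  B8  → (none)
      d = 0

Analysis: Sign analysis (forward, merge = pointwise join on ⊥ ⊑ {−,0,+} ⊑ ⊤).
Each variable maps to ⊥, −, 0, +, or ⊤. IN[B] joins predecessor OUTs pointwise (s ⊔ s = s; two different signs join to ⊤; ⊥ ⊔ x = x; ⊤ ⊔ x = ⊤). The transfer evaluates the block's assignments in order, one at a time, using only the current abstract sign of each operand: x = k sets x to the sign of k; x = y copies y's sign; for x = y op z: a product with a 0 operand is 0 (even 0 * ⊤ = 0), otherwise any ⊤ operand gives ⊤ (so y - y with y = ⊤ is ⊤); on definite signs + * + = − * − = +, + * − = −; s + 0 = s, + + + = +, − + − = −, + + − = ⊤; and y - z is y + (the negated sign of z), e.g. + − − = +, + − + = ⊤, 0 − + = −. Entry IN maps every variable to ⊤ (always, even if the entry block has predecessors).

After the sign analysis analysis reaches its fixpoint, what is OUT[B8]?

Answer: {a: ⊤, b: ⊤, c: ⊤, d: 0, e: ⊤, f: ⊤}

Trace:
Per-block solution:
  B0:  IN=(all ⊤)  OUT=(all ⊤)
  B1:  IN=(all ⊤)  OUT=(all ⊤)
  B2:  IN=(all ⊤)  OUT=(all ⊤)
  B3:  IN=(all ⊤)  OUT=(all ⊤)
  B4:  IN=(all ⊤)  OUT=(all ⊤)
  B5:  IN=(all ⊤)  OUT={e:-; rest ⊤}
  B6:  IN={e:-; rest ⊤}  OUT=(all ⊤)
  B7:  IN=(all ⊤)  OUT=(all ⊤)
  B8:  IN=(all ⊤)  OUT={d:0; rest ⊤}

Merge at B8: IN[B8] = OUT[B7] = {a: ⊤, b: ⊤, c: ⊤, d: ⊤, e: ⊤, f: ⊤}
Applying B8's transfer function to that IN value gives OUT[B8] (row B8 above).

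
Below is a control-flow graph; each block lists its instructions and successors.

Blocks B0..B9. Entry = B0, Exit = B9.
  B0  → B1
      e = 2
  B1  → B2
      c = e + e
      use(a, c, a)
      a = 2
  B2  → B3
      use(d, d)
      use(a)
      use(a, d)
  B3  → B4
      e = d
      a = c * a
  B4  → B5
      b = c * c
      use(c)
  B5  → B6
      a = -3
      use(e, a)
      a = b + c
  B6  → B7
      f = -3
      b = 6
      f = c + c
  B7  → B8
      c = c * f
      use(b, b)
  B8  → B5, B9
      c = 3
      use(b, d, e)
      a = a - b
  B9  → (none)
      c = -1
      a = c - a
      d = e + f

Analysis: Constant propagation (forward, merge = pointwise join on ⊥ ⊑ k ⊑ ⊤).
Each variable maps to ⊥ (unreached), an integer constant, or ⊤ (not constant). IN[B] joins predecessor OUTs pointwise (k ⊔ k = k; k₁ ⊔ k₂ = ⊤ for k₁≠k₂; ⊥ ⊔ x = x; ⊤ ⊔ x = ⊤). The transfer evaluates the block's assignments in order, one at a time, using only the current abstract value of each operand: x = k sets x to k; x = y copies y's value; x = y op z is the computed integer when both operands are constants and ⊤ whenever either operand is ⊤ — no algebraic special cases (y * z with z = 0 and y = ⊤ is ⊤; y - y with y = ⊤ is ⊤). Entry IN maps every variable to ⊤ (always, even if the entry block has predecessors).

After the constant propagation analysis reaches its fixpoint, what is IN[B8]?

Converged values:
  B0:   IN=(all ⊤)   OUT={e:2; rest ⊤}
  B1:   IN={e:2; rest ⊤}   OUT={a:2, c:4, e:2; rest ⊤}
  B2:   IN={a:2, c:4, e:2; rest ⊤}   OUT={a:2, c:4, e:2; rest ⊤}
  B3:   IN={a:2, c:4, e:2; rest ⊤}   OUT={a:8, c:4; rest ⊤}
  B4:   IN={a:8, c:4; rest ⊤}   OUT={a:8, b:16, c:4; rest ⊤}
  B5:   IN=(all ⊤)   OUT=(all ⊤)
  B6:   IN=(all ⊤)   OUT={b:6; rest ⊤}
  B7:   IN={b:6; rest ⊤}   OUT={b:6; rest ⊤}
  B8:   IN={b:6; rest ⊤}   OUT={b:6, c:3; rest ⊤}
  B9:   IN={b:6, c:3; rest ⊤}   OUT={b:6, c:-1; rest ⊤}

Merge at B8: IN[B8] = OUT[B7] = {a: ⊤, b: 6, c: ⊤, d: ⊤, e: ⊤, f: ⊤}

Answer: {a: ⊤, b: 6, c: ⊤, d: ⊤, e: ⊤, f: ⊤}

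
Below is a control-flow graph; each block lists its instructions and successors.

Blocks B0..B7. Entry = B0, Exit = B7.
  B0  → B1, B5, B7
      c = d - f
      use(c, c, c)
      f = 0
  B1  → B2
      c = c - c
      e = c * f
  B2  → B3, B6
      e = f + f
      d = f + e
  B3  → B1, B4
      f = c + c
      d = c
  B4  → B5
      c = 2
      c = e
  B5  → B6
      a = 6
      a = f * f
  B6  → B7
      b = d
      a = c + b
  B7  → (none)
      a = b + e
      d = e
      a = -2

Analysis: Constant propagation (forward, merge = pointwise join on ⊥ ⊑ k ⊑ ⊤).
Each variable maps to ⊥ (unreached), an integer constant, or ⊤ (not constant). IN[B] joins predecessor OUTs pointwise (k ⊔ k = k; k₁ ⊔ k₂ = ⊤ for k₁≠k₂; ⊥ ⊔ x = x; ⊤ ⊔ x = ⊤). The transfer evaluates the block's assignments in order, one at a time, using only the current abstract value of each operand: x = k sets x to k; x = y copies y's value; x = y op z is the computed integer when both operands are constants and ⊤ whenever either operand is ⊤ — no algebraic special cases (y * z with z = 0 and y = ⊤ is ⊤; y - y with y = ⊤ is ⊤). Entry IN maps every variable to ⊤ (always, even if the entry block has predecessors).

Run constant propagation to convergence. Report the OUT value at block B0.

Per-block solution:
  B0:  IN=(all ⊤)  OUT={f:0; rest ⊤}
  B1:  IN=(all ⊤)  OUT=(all ⊤)
  B2:  IN=(all ⊤)  OUT=(all ⊤)
  B3:  IN=(all ⊤)  OUT=(all ⊤)
  B4:  IN=(all ⊤)  OUT=(all ⊤)
  B5:  IN=(all ⊤)  OUT=(all ⊤)
  B6:  IN=(all ⊤)  OUT=(all ⊤)
  B7:  IN=(all ⊤)  OUT={a:-2; rest ⊤}

B0 is the boundary node: IN[B0] = {a: ⊤, b: ⊤, c: ⊤, d: ⊤, e: ⊤, f: ⊤}
Applying B0's transfer function to that IN value gives OUT[B0] (row B0 above).

Answer: {a: ⊤, b: ⊤, c: ⊤, d: ⊤, e: ⊤, f: 0}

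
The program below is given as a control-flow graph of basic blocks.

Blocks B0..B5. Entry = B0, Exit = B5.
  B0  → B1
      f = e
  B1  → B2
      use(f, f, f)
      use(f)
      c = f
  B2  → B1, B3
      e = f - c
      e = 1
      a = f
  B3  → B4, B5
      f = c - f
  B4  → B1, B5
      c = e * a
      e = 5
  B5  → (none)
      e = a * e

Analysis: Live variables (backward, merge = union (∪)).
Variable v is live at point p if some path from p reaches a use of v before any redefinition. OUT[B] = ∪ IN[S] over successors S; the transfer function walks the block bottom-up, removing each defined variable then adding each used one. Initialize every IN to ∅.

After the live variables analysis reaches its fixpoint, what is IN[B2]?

Answer: {c, f}

Derivation:
Per-block solution:
  B0:  IN={e}  OUT={f}
  B1:  IN={f}  OUT={c, f}
  B2:  IN={c, f}  OUT={a, c, e, f}
  B3:  IN={a, c, e, f}  OUT={a, e, f}
  B4:  IN={a, e, f}  OUT={a, e, f}
  B5:  IN={a, e}  OUT={}

Merge at B2: OUT[B2] = IN[B1] ⊔ IN[B3] = {a, c, e, f}
Applying B2's transfer function to that OUT value gives IN[B2] (row B2 above).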